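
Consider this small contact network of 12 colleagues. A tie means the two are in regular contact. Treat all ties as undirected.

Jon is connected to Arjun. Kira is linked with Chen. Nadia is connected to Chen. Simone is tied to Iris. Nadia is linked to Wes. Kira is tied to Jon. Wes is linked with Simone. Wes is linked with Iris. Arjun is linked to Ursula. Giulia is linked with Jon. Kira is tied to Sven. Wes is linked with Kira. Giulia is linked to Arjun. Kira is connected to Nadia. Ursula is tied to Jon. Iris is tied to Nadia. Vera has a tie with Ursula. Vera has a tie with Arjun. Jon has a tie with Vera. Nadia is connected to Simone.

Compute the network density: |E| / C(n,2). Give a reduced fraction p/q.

There are 20 edges and 12 nodes, so the maximum possible is C(12,2) = 66.
Density = 20/66 = 10/33.

10/33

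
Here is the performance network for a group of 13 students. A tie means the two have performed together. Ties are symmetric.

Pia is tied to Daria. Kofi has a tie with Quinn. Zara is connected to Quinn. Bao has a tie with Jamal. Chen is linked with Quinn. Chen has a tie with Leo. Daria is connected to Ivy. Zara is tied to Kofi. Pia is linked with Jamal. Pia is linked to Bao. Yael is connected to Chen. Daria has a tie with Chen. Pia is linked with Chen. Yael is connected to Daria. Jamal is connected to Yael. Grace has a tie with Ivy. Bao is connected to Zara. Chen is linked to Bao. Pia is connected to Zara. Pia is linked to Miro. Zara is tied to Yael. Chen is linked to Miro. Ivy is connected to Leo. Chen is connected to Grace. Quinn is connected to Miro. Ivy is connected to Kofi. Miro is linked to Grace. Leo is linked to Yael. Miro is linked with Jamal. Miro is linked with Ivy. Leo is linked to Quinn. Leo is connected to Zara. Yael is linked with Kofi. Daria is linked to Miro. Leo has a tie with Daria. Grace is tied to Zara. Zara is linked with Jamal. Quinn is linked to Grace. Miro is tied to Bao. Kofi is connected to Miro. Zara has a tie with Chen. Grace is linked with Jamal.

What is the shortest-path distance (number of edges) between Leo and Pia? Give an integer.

2

One shortest route is Leo – Daria – Pia, which uses 2 edges, and Leo and Pia are not directly tied, so nothing shorter exists. So d(Leo,Pia) = 2.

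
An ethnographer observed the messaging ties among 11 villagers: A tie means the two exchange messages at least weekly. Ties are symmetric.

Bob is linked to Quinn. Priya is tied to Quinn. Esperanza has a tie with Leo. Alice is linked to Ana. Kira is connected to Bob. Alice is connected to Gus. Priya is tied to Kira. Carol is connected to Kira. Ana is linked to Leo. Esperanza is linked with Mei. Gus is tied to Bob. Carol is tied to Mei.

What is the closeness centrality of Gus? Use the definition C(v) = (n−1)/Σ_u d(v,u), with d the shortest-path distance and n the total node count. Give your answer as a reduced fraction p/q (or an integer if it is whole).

Distances from Gus: Alice:1, Ana:2, Bob:1, Carol:3, Esperanza:4, Kira:2, Leo:3, Mei:4, Priya:3, Quinn:2. Sum = 25.
n = 11, so closeness = 10/25 = 2/5.

2/5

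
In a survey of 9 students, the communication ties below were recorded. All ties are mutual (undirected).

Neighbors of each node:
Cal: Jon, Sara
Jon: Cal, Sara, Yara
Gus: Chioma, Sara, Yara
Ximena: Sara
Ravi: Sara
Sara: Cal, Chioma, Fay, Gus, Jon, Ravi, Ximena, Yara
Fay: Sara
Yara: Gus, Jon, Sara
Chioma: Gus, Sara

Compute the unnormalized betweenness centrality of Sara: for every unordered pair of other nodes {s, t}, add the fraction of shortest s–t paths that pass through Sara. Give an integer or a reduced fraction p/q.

Pairs whose geodesics pass through Sara — Chioma–Fay: 1; Chioma–Ximena: 1; Chioma–Jon: 1; Chioma–Yara: 1/2; Chioma–Ravi: 1; Chioma–Cal: 1; Fay–Ximena: 1; Fay–Jon: 1; Fay–Yara: 1; Fay–Ravi: 1; Fay–Gus: 1; Fay–Cal: 1; Ximena–Jon: 1; Ximena–Yara: 1 … (+10 more pairs).
All other pairs contribute 0.
Summing the contributions gives betweenness(Sara) = 45/2.

45/2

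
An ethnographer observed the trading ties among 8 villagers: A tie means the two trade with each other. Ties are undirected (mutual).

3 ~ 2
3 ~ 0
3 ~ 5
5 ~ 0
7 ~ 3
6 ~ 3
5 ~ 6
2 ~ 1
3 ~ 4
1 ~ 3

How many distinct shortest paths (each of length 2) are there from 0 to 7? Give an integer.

The shortest distance is 2, and the only length-2 path is 0–3–7. So there is exactly 1 shortest path.

1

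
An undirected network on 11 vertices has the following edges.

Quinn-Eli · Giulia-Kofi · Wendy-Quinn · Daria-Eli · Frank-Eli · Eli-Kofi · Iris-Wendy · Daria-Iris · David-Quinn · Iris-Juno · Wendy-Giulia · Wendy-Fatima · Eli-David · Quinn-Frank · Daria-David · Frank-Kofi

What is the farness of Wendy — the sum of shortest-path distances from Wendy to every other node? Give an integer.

Distances from Wendy: Daria:2, David:2, Eli:2, Fatima:1, Frank:2, Giulia:1, Iris:1, Juno:2, Kofi:2, Quinn:1.
Sum = 2 + 2 + 2 + 1 + 2 + 1 + 1 + 2 + 2 + 1 = 16.

16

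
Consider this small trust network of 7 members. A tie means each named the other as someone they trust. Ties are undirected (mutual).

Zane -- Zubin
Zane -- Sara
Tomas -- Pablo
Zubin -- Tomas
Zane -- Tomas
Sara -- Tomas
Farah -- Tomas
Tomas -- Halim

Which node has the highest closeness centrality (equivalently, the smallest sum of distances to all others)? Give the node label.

Tomas

Farness (sum of distances to all others) for each node — Farah:11, Halim:11, Pablo:11, Sara:10, Tomas:6, Zane:9, Zubin:10.
The smallest farness is 6, for Tomas, so Tomas has the highest closeness.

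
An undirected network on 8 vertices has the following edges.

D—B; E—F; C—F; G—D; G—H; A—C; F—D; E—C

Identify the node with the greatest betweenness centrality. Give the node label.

D

Unnormalized betweenness of each node: A:0, B:0, C:6, D:14, E:0, F:12, G:6, H:0.
D has the largest value, 14, making it the main broker — the node through which the most shortest paths run.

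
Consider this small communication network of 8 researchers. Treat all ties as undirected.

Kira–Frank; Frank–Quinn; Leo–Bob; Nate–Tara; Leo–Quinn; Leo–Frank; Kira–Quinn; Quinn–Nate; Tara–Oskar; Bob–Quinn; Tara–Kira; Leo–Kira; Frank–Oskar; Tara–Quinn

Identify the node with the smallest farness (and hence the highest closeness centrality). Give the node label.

Farness (sum of distances to all others) for each node — Bob:13, Frank:10, Kira:10, Leo:10, Nate:12, Oskar:13, Quinn:8, Tara:10.
The smallest farness is 8, for Quinn, so Quinn has the highest closeness.

Quinn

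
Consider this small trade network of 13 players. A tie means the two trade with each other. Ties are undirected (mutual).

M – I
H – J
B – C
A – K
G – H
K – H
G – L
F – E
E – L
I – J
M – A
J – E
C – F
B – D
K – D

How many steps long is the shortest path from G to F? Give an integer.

One shortest route is G – L – E – F, which uses 3 edges, and at distance 2 from G we only reach {E, J, K}, which does not include F. So d(G,F) = 3.

3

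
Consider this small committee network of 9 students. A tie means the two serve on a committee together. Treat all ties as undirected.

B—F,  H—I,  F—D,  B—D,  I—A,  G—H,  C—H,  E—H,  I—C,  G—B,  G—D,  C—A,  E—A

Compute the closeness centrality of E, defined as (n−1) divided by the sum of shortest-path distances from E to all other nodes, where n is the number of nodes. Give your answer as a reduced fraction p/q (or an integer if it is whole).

Distances from E: A:1, B:3, C:2, D:3, F:4, G:2, H:1, I:2. Sum = 18.
n = 9, so closeness = 8/18 = 4/9.

4/9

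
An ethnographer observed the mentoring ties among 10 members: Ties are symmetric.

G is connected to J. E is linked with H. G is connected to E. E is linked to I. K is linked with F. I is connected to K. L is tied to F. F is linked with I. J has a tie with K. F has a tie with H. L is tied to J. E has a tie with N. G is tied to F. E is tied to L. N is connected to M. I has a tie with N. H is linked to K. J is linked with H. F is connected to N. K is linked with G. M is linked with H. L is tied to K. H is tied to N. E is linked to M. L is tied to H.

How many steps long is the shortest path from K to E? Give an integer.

One shortest route is K – G – E, which uses 2 edges, and K and E are not directly tied, so nothing shorter exists. So d(K,E) = 2.

2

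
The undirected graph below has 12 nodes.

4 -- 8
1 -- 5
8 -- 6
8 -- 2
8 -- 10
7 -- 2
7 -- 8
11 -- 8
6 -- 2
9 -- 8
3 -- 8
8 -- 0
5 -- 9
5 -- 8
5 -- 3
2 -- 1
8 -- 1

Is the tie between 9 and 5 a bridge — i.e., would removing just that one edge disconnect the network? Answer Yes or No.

Even without that edge, 9 still reaches 5 via 9 – 8 – 5, so the network stays connected. Not a bridge.

No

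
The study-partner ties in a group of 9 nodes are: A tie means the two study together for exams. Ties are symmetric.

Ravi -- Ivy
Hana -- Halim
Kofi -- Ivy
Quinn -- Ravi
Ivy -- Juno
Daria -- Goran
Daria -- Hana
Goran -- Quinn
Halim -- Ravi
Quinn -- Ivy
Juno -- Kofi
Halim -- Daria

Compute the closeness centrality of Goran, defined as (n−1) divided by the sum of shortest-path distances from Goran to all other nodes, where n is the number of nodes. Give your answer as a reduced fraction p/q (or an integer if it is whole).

Distances from Goran: Daria:1, Halim:2, Hana:2, Ivy:2, Juno:3, Kofi:3, Quinn:1, Ravi:2. Sum = 16.
n = 9, so closeness = 8/16 = 1/2.

1/2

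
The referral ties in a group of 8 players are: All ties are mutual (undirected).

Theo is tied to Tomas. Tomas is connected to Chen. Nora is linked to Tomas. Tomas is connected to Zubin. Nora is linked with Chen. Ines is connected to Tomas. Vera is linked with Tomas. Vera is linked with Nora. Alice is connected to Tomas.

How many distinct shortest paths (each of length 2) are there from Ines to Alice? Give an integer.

The shortest distance is 2, and the only length-2 path is Ines–Tomas–Alice. So there is exactly 1 shortest path.

1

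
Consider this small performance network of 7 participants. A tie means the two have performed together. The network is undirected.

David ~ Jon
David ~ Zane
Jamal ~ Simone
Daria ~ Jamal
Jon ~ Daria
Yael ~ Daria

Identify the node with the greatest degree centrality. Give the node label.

Degrees — Daria:3, David:2, Jamal:2, Jon:2, Simone:1, Yael:1, Zane:1.
The maximum is 3, attained only by Daria.

Daria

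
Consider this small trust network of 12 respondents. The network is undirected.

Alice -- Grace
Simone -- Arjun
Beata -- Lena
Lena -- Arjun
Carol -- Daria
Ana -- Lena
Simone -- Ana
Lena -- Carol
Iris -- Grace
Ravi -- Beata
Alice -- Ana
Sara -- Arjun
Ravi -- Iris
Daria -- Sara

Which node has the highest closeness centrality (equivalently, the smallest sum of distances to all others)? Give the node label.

Lena

Farness (sum of distances to all others) for each node — Alice:28, Ana:23, Arjun:25, Beata:25, Carol:27, Daria:33, Grace:33, Iris:34, Lena:20, Ravi:30, Sara:32, Simone:28.
The smallest farness is 20, for Lena, so Lena has the highest closeness.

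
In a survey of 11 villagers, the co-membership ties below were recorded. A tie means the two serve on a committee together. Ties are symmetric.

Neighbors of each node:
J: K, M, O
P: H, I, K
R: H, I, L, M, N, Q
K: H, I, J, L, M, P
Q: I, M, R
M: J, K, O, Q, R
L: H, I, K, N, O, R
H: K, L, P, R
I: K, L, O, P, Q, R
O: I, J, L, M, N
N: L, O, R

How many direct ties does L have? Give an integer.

6

L is directly tied to H, I, K, N, O, and R. That is 6 neighbors, so the degree of L is 6.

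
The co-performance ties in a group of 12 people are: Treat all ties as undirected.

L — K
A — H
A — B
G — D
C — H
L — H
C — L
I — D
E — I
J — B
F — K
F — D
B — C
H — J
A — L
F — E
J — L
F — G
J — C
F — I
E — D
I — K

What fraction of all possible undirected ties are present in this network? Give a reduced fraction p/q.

There are 22 edges and 12 nodes, so the maximum possible is C(12,2) = 66.
Density = 22/66 = 1/3.

1/3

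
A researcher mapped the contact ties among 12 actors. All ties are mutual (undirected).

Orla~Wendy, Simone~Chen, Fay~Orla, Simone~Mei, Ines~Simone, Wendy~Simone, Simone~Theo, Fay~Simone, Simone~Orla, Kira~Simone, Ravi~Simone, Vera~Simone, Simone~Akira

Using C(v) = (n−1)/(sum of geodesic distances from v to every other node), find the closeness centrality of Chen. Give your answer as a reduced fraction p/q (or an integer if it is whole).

Distances from Chen: Akira:2, Fay:2, Ines:2, Kira:2, Mei:2, Orla:2, Ravi:2, Simone:1, Theo:2, Vera:2, Wendy:2. Sum = 21.
n = 12, so closeness = 11/21.

11/21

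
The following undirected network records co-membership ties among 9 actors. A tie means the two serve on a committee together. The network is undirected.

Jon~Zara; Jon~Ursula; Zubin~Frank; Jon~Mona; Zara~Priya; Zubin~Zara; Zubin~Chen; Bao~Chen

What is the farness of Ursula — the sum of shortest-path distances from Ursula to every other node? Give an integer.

Distances from Ursula: Bao:5, Chen:4, Frank:4, Jon:1, Mona:2, Priya:3, Zara:2, Zubin:3.
Sum = 5 + 4 + 4 + 1 + 2 + 3 + 2 + 3 = 24.

24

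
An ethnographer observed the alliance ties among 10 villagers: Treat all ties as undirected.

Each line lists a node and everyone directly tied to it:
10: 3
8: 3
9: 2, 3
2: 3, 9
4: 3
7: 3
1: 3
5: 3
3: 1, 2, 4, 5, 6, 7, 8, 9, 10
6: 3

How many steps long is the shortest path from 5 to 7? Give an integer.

One shortest route is 5 – 3 – 7, which uses 2 edges, and 5 and 7 are not directly tied, so nothing shorter exists. So d(5,7) = 2.

2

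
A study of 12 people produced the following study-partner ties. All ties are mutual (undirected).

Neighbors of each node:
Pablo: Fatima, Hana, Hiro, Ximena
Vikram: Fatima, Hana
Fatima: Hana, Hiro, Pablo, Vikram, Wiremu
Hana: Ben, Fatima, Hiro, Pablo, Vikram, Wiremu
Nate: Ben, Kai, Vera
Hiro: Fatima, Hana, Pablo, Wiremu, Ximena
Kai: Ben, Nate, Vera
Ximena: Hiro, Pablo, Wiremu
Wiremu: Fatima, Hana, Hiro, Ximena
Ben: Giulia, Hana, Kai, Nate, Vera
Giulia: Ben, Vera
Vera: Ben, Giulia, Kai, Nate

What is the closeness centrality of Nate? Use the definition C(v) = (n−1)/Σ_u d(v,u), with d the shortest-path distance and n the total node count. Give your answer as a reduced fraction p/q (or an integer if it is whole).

Distances from Nate: Ben:1, Fatima:3, Giulia:2, Hana:2, Hiro:3, Kai:1, Pablo:3, Vera:1, Vikram:3, Wiremu:3, Ximena:4. Sum = 26.
n = 12, so closeness = 11/26.

11/26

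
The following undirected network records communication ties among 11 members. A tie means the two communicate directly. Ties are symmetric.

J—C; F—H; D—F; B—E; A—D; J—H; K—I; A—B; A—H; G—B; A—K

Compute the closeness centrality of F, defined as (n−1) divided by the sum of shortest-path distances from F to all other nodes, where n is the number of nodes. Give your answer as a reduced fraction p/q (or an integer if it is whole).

Distances from F: A:2, B:3, C:3, D:1, E:4, G:4, H:1, I:4, J:2, K:3. Sum = 27.
n = 11, so closeness = 10/27.

10/27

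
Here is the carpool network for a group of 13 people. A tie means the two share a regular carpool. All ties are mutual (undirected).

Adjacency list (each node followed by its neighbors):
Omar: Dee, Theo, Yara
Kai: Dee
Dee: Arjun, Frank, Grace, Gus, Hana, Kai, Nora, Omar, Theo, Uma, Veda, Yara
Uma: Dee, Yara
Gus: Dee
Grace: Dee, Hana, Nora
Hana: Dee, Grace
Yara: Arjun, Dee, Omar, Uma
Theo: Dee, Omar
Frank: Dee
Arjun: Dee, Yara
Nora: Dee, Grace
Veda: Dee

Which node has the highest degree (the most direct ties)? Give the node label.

Dee

Degrees — Arjun:2, Dee:12, Frank:1, Grace:3, Gus:1, Hana:2, Kai:1, Nora:2, Omar:3, Theo:2, Uma:2, Veda:1, Yara:4.
The maximum is 12, attained only by Dee.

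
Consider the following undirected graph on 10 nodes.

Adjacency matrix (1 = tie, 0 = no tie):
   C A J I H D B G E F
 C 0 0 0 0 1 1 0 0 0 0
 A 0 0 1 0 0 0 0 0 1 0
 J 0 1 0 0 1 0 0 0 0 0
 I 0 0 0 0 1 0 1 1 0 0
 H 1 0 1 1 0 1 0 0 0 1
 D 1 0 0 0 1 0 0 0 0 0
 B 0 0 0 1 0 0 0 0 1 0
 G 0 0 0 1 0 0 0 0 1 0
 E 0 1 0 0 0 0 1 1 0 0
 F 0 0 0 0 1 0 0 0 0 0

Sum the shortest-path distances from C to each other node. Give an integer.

21

Distances from C: A:3, B:3, D:1, E:4, F:2, G:3, H:1, I:2, J:2.
Sum = 3 + 3 + 1 + 4 + 2 + 3 + 1 + 2 + 2 = 21.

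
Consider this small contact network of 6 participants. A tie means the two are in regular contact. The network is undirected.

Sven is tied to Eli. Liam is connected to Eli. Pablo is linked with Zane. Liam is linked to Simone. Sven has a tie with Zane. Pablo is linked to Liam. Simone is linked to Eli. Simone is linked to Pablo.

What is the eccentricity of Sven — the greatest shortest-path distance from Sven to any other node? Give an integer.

Distances from Sven: Eli:1, Liam:2, Pablo:2, Simone:2, Zane:1.
The largest is 2 (to Pablo, Liam, and Simone), so the eccentricity of Sven is 2.

2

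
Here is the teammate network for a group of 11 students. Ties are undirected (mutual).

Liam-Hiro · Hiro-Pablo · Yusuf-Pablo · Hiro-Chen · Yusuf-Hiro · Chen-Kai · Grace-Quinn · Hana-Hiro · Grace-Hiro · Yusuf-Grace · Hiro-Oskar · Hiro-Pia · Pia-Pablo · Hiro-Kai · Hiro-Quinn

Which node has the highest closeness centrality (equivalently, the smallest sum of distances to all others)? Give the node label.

Farness (sum of distances to all others) for each node — Chen:18, Grace:17, Hana:19, Hiro:10, Kai:18, Liam:19, Oskar:19, Pablo:17, Pia:18, Quinn:18, Yusuf:17.
The smallest farness is 10, for Hiro, so Hiro has the highest closeness.

Hiro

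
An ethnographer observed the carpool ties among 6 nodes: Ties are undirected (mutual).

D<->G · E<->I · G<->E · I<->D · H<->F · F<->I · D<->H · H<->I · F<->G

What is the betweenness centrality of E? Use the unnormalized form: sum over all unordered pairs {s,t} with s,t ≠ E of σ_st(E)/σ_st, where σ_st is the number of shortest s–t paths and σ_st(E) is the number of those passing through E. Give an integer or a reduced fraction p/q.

Pairs whose geodesics pass through E — G–I: 1/3.
All other pairs contribute 0.
Summing the contributions gives betweenness(E) = 1/3.

1/3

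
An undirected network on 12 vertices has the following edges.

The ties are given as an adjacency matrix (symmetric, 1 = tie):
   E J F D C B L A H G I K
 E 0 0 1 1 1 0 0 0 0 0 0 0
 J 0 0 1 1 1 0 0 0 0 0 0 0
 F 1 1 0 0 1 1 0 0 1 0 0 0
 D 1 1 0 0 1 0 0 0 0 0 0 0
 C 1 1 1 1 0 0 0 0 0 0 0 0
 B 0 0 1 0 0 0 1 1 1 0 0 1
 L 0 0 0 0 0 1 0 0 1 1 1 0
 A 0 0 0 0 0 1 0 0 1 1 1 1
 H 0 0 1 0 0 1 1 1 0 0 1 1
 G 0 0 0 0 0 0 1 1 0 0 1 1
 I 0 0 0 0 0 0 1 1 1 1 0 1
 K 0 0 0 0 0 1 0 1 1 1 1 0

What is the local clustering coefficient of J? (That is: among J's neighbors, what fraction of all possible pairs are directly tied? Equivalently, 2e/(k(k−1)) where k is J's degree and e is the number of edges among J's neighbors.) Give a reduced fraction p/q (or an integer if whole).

2/3

J's neighbors: C, D, and F (k = 3).
Possible neighbor pairs: C(3,2) = 3. Edges among them: C–D, C–F → e = 2.
Clustering(J) = 2/3.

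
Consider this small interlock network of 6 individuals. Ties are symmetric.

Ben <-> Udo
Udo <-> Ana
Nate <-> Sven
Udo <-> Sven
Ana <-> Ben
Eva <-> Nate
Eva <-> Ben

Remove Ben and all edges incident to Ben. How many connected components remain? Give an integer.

Ben's neighbors (Ana, Eva, and Udo) remain reachable from one another through other ties, so the rest of the network stays in one piece.

1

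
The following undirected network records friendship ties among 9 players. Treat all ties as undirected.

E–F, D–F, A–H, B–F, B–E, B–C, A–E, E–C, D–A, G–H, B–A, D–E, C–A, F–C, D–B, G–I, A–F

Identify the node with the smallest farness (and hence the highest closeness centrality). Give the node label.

Farness (sum of distances to all others) for each node — A:11, B:14, C:15, D:15, E:14, F:14, G:19, H:14, I:26.
The smallest farness is 11, for A, so A has the highest closeness.

A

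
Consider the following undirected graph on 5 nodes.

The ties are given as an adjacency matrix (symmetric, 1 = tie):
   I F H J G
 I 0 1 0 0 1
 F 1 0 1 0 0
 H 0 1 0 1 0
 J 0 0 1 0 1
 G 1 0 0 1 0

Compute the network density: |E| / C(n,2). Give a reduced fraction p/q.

There are 5 edges and 5 nodes, so the maximum possible is C(5,2) = 10.
Density = 5/10 = 1/2.

1/2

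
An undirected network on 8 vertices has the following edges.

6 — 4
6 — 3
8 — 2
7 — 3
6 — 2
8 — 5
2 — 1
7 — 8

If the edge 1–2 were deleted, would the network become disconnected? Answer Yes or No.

Yes

Without the 1–2 edge there is no alternate route between 1 and 2, so the network disconnects. It is a bridge.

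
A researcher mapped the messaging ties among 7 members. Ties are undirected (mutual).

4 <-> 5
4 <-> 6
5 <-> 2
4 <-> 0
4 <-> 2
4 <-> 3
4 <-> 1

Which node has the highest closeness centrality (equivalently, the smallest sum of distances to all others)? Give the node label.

4

Farness (sum of distances to all others) for each node — 0:11, 1:11, 2:10, 3:11, 4:6, 5:10, 6:11.
The smallest farness is 6, for 4, so 4 has the highest closeness.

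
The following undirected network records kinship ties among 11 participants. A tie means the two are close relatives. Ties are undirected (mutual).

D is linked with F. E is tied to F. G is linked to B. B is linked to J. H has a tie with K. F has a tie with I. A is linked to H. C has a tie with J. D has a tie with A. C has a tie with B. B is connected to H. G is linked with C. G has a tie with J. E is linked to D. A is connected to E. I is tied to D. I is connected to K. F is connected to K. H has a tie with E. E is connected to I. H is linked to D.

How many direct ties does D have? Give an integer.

5

D is directly tied to A, E, F, H, and I. That is 5 neighbors, so the degree of D is 5.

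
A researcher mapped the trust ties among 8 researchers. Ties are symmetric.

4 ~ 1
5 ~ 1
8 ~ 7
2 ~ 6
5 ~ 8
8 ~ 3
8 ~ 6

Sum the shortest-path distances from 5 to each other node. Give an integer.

Distances from 5: 1:1, 2:3, 3:2, 4:2, 6:2, 7:2, 8:1.
Sum = 1 + 3 + 2 + 2 + 2 + 2 + 1 = 13.

13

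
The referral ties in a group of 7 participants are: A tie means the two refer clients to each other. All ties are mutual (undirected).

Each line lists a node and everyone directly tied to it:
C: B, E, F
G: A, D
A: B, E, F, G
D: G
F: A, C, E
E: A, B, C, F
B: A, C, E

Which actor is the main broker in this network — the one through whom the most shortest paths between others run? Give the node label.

Unnormalized betweenness of each node: A:25/3, B:1, C:1/3, D:0, E:4/3, F:1, G:5.
A has the largest value, 25/3, making it the main broker — the node through which the most shortest paths run.

A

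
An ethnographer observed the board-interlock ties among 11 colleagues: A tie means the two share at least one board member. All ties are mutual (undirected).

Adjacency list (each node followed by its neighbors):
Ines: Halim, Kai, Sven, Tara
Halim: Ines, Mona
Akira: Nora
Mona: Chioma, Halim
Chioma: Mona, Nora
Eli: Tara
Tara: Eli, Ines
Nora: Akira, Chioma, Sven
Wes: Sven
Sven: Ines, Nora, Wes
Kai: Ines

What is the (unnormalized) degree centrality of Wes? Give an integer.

1

Wes is directly tied to Sven. That is 1 neighbor, so the degree of Wes is 1.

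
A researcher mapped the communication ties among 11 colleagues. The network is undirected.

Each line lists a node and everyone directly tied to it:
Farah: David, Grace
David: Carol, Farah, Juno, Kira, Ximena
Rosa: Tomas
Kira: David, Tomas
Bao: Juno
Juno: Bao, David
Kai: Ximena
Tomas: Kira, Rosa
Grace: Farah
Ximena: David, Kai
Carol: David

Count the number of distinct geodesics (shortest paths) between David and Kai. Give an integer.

The shortest distance is 2, and the only length-2 path is David–Ximena–Kai. So there is exactly 1 shortest path.

1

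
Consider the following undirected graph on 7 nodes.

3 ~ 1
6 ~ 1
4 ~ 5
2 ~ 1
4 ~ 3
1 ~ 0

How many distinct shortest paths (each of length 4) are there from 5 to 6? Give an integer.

1

The shortest distance is 4, and the only length-4 path is 5–4–3–1–6. So there is exactly 1 shortest path.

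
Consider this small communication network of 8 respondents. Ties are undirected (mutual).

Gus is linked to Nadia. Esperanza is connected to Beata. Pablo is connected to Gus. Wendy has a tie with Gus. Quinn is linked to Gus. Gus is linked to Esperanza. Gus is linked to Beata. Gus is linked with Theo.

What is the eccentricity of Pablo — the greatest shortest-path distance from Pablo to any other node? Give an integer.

2

Distances from Pablo: Beata:2, Esperanza:2, Gus:1, Nadia:2, Quinn:2, Theo:2, Wendy:2.
The largest is 2 (to Nadia, Beata, Wendy, Quinn, Theo, and Esperanza), so the eccentricity of Pablo is 2.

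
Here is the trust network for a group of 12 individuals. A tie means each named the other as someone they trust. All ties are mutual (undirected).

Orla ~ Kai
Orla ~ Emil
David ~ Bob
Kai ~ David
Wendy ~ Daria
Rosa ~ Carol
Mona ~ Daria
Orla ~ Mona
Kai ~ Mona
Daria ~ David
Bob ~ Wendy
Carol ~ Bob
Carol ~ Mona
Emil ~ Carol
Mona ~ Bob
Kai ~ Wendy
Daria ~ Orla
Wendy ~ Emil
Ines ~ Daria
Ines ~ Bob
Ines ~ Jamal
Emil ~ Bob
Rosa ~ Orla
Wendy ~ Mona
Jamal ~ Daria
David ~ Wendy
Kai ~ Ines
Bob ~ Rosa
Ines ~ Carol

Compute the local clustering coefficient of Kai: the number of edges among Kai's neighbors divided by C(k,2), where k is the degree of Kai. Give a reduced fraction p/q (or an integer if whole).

3/10

Kai's neighbors: David, Ines, Mona, Orla, and Wendy (k = 5).
Possible neighbor pairs: C(5,2) = 10. Edges among them: David–Wendy, Mona–Orla, Mona–Wendy → e = 3.
Clustering(Kai) = 3/10.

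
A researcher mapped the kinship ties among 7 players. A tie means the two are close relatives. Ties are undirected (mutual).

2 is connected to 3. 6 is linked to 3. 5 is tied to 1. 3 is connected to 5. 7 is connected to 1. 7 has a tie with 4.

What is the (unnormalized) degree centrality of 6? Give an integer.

6 is directly tied to 3. That is 1 neighbor, so the degree of 6 is 1.

1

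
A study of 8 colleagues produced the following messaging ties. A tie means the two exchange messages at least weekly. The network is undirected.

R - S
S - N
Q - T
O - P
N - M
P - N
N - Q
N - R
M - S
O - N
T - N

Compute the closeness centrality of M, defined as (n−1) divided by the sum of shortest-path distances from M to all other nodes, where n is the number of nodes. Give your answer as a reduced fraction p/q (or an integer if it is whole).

7/12

Distances from M: N:1, O:2, P:2, Q:2, R:2, S:1, T:2. Sum = 12.
n = 8, so closeness = 7/12.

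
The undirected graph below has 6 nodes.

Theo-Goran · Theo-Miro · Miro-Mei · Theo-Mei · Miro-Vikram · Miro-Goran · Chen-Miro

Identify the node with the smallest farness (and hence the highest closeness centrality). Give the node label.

Miro

Farness (sum of distances to all others) for each node — Chen:9, Goran:8, Mei:8, Miro:5, Theo:7, Vikram:9.
The smallest farness is 5, for Miro, so Miro has the highest closeness.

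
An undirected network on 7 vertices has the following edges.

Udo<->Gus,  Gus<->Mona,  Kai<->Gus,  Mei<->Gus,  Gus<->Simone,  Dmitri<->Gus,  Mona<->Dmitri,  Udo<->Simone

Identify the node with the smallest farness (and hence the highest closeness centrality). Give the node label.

Farness (sum of distances to all others) for each node — Dmitri:10, Gus:6, Kai:11, Mei:11, Mona:10, Simone:10, Udo:10.
The smallest farness is 6, for Gus, so Gus has the highest closeness.

Gus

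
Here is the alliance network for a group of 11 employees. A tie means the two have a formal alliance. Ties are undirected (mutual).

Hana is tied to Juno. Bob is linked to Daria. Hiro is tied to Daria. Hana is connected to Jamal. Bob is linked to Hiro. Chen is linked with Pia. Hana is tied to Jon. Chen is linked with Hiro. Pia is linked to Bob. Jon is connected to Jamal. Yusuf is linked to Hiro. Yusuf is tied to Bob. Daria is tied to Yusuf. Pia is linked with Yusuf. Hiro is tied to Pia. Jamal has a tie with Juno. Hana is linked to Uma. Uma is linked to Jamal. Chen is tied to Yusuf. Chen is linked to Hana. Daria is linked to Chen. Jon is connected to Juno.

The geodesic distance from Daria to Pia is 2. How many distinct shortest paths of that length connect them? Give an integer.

The shortest distance is 2. The length-2 paths are: Daria–Chen–Pia; Daria–Hiro–Pia; Daria–Bob–Pia; Daria–Yusuf–Pia.
That gives 4 distinct shortest paths.

4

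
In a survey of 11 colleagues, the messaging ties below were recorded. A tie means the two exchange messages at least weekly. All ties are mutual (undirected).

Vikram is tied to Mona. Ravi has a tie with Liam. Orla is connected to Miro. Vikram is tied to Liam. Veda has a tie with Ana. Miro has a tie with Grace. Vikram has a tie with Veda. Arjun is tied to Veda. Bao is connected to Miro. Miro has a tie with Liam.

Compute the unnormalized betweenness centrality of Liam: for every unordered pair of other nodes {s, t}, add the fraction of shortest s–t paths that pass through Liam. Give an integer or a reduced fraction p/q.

Pairs whose geodesics pass through Liam — Bao–Veda: 1; Bao–Vikram: 1; Bao–Arjun: 1; Bao–Ana: 1; Bao–Mona: 1; Bao–Ravi: 1; Grace–Veda: 1; Grace–Vikram: 1; Grace–Arjun: 1; Grace–Ana: 1; Grace–Mona: 1; Grace–Ravi: 1; Veda–Miro: 1; Veda–Orla: 1 … (+15 more pairs).
All other pairs contribute 0.
Summing the contributions gives betweenness(Liam) = 29.

29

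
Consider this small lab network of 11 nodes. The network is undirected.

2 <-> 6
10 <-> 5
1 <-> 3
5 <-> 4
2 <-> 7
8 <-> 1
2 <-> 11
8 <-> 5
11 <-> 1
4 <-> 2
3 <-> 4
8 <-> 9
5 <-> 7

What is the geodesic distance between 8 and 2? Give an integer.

One shortest route is 8 – 1 – 11 – 2, which uses 3 edges, and at distance 2 from 8 we only reach {3, 4, 7, 10, 11}, which does not include 2. So d(8,2) = 3.

3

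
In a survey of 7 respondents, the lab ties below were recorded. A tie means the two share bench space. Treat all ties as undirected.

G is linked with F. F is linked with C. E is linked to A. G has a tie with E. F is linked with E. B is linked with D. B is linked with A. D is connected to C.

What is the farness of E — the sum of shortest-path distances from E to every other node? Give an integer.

Distances from E: A:1, B:2, C:2, D:3, F:1, G:1.
Sum = 1 + 2 + 2 + 3 + 1 + 1 = 10.

10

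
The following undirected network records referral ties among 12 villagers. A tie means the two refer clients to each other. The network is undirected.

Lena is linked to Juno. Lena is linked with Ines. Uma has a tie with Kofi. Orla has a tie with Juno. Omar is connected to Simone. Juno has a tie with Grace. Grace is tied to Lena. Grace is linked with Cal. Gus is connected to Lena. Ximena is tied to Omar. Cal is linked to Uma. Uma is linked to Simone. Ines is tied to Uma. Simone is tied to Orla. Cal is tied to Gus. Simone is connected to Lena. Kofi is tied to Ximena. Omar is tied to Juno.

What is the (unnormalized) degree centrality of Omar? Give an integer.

3

Omar is directly tied to Juno, Simone, and Ximena. That is 3 neighbors, so the degree of Omar is 3.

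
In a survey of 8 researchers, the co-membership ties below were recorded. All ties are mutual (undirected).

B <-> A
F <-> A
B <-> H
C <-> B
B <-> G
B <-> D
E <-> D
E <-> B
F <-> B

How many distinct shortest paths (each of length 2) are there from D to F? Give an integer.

The shortest distance is 2, and the only length-2 path is D–B–F. So there is exactly 1 shortest path.

1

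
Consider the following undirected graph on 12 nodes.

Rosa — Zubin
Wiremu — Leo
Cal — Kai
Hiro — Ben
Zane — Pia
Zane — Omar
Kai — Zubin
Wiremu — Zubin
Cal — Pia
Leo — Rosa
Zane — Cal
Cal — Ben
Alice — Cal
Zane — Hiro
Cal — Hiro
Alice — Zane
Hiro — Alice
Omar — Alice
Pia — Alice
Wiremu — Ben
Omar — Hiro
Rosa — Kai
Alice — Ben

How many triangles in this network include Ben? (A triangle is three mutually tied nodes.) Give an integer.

3

Ben's neighbors: Alice, Cal, Hiro, and Wiremu.
Neighbor pairs that are themselves tied: Ben–Alice–Cal; Ben–Alice–Hiro; Ben–Cal–Hiro. Each forms one triangle with Ben, for 3 in total.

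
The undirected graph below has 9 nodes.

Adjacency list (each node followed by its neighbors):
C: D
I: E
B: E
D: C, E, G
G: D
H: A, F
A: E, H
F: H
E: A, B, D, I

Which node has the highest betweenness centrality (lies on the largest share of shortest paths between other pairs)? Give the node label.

Unnormalized betweenness of each node: A:12, B:0, C:0, D:13, E:22, F:0, G:0, H:7, I:0.
E has the largest value, 22, making it the main broker — the node through which the most shortest paths run.

E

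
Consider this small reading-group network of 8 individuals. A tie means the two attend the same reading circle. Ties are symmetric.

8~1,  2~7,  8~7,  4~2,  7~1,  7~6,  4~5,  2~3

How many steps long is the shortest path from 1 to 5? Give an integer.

One shortest route is 1 – 7 – 2 – 4 – 5, which uses 4 edges, and at distance 3 from 1 we only reach {3, 4}, which does not include 5. So d(1,5) = 4.

4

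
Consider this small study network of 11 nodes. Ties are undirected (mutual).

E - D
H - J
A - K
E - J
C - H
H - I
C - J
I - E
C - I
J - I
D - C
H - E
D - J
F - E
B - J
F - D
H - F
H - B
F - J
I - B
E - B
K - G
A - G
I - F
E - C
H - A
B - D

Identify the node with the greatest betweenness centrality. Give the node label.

Unnormalized betweenness of each node: A:16, B:1, C:1, D:3/5, E:8/5, F:1, G:0, H:108/5, I:3/5, J:8/5, K:0.
H has the largest value, 108/5, making it the main broker — the node through which the most shortest paths run.

H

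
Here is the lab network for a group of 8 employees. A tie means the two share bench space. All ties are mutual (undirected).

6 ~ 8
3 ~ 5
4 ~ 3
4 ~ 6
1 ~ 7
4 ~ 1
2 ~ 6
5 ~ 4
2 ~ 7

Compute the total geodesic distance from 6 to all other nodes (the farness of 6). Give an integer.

Distances from 6: 1:2, 2:1, 3:2, 4:1, 5:2, 7:2, 8:1.
Sum = 2 + 1 + 2 + 1 + 2 + 2 + 1 = 11.

11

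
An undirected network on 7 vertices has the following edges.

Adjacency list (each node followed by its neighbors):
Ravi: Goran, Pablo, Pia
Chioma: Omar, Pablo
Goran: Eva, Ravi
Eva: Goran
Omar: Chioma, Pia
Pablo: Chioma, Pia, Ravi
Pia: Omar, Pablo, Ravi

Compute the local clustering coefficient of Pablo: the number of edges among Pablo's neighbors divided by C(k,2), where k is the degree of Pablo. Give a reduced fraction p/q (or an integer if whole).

1/3

Pablo's neighbors: Chioma, Pia, and Ravi (k = 3).
Possible neighbor pairs: C(3,2) = 3. Edges among them: Pia–Ravi → e = 1.
Clustering(Pablo) = 1/3.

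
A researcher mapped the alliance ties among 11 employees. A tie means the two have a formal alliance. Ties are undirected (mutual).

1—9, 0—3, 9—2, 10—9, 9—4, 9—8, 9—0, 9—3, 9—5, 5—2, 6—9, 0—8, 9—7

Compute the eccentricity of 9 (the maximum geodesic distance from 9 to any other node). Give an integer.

Distances from 9: 0:1, 1:1, 2:1, 3:1, 4:1, 5:1, 6:1, 7:1, 8:1, 10:1.
The largest is 1 (to 5, 10, 2, 0, 6, 4, 3, 1, 8, and 7), so the eccentricity of 9 is 1.

1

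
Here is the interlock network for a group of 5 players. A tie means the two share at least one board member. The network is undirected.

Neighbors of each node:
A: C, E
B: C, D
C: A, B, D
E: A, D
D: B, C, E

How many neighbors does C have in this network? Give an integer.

C is directly tied to A, B, and D. That is 3 neighbors, so the degree of C is 3.

3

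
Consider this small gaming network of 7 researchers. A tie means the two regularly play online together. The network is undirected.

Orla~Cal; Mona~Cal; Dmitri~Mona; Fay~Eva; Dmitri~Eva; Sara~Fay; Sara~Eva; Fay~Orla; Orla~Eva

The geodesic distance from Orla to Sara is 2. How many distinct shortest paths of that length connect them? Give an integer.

2

The shortest distance is 2. The length-2 paths are: Orla–Eva–Sara; Orla–Fay–Sara.
That gives 2 distinct shortest paths.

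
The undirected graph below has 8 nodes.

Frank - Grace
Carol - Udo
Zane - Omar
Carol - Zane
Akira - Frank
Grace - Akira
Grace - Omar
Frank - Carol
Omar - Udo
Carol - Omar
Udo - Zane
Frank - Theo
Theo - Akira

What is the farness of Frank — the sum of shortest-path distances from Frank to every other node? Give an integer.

Distances from Frank: Akira:1, Carol:1, Grace:1, Omar:2, Theo:1, Udo:2, Zane:2.
Sum = 1 + 1 + 1 + 2 + 1 + 2 + 2 = 10.

10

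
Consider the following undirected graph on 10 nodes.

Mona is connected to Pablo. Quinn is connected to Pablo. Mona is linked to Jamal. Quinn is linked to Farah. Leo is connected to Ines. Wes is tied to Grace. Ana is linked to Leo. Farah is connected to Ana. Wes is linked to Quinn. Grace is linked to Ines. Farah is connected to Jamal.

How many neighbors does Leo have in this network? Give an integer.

2

Leo is directly tied to Ana and Ines. That is 2 neighbors, so the degree of Leo is 2.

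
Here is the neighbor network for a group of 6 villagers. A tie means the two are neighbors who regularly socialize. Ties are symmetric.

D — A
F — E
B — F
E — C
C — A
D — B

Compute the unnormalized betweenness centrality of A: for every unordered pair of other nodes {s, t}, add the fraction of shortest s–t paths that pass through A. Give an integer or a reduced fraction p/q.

2

Pairs whose geodesics pass through A — D–E: 1/2; D–C: 1; B–C: 1/2.
All other pairs contribute 0.
Summing the contributions gives betweenness(A) = 2.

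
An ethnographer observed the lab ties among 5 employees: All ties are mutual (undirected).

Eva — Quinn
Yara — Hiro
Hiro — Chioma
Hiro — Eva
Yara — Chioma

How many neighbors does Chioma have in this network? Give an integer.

2

Chioma is directly tied to Hiro and Yara. That is 2 neighbors, so the degree of Chioma is 2.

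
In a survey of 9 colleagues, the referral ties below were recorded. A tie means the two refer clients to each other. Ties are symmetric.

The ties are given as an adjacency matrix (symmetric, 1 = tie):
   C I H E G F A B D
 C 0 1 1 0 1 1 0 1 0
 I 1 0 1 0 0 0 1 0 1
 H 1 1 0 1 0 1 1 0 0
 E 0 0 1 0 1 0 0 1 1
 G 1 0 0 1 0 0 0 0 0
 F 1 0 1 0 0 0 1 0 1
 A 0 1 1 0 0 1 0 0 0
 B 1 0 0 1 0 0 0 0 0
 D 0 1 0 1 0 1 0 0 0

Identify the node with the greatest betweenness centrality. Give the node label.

Unnormalized betweenness of each node: A:1/4, B:1/3, C:29/4, D:5/4, E:13/3, F:13/6, G:1/3, H:47/12, I:13/6.
C has the largest value, 29/4, making it the main broker — the node through which the most shortest paths run.

C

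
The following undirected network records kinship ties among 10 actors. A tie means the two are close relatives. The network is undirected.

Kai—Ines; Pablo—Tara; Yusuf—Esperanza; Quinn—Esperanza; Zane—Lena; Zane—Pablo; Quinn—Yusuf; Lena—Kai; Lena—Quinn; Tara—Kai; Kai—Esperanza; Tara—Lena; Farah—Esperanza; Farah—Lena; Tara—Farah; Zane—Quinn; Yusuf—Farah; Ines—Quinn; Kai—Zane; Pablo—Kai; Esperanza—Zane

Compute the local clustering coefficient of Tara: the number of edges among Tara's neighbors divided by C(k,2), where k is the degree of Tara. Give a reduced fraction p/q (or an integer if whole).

Tara's neighbors: Farah, Kai, Lena, and Pablo (k = 4).
Possible neighbor pairs: C(4,2) = 6. Edges among them: Farah–Lena, Kai–Lena, Kai–Pablo → e = 3.
Clustering(Tara) = 3/6 = 1/2.

1/2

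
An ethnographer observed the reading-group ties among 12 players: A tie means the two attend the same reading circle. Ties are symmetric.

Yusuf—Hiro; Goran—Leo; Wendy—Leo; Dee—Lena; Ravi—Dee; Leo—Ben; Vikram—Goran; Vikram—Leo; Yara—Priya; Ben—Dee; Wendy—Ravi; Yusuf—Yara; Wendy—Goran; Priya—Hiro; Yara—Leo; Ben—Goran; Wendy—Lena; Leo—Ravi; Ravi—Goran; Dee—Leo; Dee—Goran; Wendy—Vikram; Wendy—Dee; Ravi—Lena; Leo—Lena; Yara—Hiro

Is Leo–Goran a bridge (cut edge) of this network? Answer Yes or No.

No

Even without that edge, Leo still reaches Goran via Leo – Vikram – Goran, so the network stays connected. Not a bridge.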